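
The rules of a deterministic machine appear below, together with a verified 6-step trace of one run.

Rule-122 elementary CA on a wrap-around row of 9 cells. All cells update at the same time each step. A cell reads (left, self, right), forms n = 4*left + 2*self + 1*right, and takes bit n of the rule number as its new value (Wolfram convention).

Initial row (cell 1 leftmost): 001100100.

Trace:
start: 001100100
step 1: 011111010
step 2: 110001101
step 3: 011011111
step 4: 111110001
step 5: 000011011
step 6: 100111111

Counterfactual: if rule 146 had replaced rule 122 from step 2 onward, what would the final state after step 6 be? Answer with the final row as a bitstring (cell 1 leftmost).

(re-executing steps 2..6 under rule 146; state before step 2: 011111010)
step 2: 101110001
step 3: 000101010
step 4: 001000001
step 5: 110100010
step 6: 000010100

000010100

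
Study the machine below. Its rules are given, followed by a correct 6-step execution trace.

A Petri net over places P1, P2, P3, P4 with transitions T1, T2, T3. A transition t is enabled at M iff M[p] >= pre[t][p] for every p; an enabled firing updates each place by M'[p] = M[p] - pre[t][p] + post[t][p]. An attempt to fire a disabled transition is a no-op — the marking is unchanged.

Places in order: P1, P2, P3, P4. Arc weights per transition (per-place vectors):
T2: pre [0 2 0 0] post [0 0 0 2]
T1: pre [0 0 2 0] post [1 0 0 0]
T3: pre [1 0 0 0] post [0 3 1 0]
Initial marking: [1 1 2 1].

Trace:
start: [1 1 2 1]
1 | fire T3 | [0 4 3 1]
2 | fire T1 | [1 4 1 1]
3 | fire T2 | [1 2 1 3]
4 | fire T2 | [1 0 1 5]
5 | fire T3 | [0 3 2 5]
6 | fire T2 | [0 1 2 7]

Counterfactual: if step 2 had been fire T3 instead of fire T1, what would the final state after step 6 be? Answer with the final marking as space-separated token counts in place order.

0 0 3 5

(re-executing from step 2 with the substitution; state before step 2: [0 4 3 1])
2 | fire T3 | [0 4 3 1]
3 | fire T2 | [0 2 3 3]
4 | fire T2 | [0 0 3 5]
5 | fire T3 | [0 0 3 5]
6 | fire T2 | [0 0 3 5]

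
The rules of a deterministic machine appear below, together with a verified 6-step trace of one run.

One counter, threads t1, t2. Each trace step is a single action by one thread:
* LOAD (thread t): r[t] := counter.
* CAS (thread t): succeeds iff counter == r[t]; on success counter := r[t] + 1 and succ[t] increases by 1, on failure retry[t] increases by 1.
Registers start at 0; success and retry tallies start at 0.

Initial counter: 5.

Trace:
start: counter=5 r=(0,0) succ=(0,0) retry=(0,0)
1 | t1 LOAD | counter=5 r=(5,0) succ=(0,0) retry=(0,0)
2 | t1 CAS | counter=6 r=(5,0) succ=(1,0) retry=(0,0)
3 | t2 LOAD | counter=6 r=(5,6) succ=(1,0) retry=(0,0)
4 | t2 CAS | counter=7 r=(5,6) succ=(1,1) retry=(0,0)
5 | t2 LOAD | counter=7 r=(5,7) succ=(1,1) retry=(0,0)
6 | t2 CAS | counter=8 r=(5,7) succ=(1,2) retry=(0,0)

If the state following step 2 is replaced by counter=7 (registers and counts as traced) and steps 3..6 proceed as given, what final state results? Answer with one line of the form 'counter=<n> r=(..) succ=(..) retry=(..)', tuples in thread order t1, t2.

counter=9 r=(5,8) succ=(1,2) retry=(0,0)

state after step 2 := counter=7 r=(5,0) succ=(1,0) retry=(0,0)
3 | t2 LOAD | counter=7 r=(5,7) succ=(1,0) retry=(0,0)
4 | t2 CAS | counter=8 r=(5,7) succ=(1,1) retry=(0,0)
5 | t2 LOAD | counter=8 r=(5,8) succ=(1,1) retry=(0,0)
6 | t2 CAS | counter=9 r=(5,8) succ=(1,2) retry=(0,0)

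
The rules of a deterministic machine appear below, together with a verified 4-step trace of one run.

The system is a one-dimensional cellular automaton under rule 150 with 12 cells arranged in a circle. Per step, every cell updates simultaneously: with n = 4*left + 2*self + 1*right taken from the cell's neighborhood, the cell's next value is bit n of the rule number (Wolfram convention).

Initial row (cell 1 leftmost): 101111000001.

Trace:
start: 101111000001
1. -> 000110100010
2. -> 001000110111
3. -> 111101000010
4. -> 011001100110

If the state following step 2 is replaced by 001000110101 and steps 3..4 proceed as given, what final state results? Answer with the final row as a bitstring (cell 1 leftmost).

111001101100

state after step 2 := 001000110101
3. -> 111101000101
4. -> 111001101100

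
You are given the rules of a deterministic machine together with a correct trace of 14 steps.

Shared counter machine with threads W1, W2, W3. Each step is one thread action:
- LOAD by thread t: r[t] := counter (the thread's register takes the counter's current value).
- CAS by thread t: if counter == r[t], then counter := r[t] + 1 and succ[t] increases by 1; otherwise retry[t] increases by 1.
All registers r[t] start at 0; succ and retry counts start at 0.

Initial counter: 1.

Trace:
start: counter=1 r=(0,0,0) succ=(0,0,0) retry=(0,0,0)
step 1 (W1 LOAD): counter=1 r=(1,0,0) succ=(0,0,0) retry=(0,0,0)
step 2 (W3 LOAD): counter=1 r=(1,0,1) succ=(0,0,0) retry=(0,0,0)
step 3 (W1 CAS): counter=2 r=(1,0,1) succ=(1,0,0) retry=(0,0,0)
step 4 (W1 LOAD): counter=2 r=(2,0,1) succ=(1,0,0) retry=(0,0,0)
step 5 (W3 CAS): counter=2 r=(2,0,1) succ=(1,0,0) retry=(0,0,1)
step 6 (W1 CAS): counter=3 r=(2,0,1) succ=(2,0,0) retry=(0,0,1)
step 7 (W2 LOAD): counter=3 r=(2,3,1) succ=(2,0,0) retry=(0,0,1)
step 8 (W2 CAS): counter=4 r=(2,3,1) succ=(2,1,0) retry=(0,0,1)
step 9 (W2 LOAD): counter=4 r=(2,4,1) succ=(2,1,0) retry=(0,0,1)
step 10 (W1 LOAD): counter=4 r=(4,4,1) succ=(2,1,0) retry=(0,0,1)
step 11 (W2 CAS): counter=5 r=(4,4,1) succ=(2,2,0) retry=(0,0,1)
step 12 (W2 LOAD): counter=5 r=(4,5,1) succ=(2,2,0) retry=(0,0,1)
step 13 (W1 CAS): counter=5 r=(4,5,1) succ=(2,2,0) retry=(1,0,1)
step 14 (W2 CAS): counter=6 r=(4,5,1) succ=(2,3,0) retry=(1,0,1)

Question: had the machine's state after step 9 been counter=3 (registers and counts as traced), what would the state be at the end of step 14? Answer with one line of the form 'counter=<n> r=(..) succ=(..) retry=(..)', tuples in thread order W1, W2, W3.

state after step 9 := counter=3 r=(2,4,1) succ=(2,1,0) retry=(0,0,1)
step 10 (W1 LOAD): counter=3 r=(3,4,1) succ=(2,1,0) retry=(0,0,1)
step 11 (W2 CAS): counter=3 r=(3,4,1) succ=(2,1,0) retry=(0,1,1)
step 12 (W2 LOAD): counter=3 r=(3,3,1) succ=(2,1,0) retry=(0,1,1)
step 13 (W1 CAS): counter=4 r=(3,3,1) succ=(3,1,0) retry=(0,1,1)
step 14 (W2 CAS): counter=4 r=(3,3,1) succ=(3,1,0) retry=(0,2,1)

counter=4 r=(3,3,1) succ=(3,1,0) retry=(0,2,1)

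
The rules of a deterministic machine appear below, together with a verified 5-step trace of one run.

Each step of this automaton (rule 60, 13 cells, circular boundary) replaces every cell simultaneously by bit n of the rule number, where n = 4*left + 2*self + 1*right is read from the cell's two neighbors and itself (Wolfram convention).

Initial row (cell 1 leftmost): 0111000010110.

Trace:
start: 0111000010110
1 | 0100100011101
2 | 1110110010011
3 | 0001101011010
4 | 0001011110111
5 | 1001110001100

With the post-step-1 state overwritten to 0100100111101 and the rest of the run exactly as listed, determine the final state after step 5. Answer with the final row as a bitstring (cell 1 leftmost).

1001110101110

state after step 1 := 0100100111101
2 | 1110110100011
3 | 0001101110010
4 | 0001011001011
5 | 1001110101110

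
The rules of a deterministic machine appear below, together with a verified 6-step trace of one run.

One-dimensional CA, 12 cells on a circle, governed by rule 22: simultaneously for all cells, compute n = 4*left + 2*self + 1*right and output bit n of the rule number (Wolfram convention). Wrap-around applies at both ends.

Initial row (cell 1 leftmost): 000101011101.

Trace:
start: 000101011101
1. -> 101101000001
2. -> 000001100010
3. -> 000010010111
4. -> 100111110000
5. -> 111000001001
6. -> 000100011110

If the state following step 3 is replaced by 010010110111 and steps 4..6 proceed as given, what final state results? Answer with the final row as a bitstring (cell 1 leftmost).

state after step 3 := 010010110111
4. -> 011110000000
5. -> 100001000000
6. -> 110011100001

110011100001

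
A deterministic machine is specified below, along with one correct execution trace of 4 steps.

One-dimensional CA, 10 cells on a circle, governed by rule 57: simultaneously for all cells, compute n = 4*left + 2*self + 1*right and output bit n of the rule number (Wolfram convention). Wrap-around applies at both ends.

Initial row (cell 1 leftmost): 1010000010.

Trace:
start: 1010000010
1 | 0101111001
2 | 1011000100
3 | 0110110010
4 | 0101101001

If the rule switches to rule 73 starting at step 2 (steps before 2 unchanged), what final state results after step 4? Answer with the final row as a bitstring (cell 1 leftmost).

0101111010

(re-executing steps 2..4 under rule 73; state before step 2: 0101111001)
2 | 0001001000
3 | 1100000011
4 | 0101111010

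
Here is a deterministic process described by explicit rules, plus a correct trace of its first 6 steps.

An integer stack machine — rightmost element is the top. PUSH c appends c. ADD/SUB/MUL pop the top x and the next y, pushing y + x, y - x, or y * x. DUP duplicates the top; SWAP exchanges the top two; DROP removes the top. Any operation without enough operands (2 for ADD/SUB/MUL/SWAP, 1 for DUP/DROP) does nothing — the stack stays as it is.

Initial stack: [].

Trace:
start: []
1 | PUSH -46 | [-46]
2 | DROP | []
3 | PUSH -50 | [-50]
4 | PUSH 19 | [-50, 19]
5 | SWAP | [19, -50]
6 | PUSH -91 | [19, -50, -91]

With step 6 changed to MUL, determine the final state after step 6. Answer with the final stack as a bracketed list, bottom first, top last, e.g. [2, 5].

(re-executing from step 6 with the substitution; state before step 6: [19, -50])
6 | MUL | [-950]

[-950]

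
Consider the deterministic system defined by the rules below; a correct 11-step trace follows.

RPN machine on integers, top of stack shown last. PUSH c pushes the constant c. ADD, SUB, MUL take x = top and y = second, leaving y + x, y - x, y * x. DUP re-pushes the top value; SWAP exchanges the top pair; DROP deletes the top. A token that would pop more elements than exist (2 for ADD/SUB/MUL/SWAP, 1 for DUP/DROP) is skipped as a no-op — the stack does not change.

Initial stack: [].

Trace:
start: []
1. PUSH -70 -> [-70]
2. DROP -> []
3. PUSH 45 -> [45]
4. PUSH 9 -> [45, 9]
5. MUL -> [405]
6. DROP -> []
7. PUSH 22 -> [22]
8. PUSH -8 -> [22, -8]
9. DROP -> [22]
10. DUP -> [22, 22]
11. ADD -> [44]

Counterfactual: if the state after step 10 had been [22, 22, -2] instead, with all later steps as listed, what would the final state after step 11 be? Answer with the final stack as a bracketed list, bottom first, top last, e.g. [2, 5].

[22, 20]

state after step 10 := [22, 22, -2]
11. ADD -> [22, 20]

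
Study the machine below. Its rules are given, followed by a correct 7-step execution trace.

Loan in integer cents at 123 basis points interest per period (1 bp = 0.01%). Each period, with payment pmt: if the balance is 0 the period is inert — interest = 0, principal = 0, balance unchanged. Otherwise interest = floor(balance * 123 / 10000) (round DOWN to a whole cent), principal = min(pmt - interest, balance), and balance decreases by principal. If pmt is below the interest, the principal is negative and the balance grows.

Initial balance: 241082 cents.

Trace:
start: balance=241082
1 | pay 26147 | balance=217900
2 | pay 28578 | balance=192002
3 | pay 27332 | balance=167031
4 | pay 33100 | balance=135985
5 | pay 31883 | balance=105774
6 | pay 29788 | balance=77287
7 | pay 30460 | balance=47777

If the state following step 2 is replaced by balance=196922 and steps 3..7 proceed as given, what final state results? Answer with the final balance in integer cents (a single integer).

state after step 2 := balance=196922
3 | pay 27332 | balance=172012
4 | pay 33100 | balance=141027
5 | pay 31883 | balance=110878
6 | pay 29788 | balance=82453
7 | pay 30460 | balance=53007

53007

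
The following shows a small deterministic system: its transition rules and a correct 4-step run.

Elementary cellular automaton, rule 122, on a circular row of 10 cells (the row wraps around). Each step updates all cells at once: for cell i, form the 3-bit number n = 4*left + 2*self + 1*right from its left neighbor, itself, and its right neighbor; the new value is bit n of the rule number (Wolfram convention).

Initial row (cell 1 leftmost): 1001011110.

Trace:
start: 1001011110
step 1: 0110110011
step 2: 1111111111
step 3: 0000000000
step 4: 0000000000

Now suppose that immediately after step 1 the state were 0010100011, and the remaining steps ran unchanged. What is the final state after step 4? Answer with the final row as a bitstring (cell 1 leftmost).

state after step 1 := 0010100011
step 2: 1101010111
step 3: 0110101100
step 4: 1111011110

1111011110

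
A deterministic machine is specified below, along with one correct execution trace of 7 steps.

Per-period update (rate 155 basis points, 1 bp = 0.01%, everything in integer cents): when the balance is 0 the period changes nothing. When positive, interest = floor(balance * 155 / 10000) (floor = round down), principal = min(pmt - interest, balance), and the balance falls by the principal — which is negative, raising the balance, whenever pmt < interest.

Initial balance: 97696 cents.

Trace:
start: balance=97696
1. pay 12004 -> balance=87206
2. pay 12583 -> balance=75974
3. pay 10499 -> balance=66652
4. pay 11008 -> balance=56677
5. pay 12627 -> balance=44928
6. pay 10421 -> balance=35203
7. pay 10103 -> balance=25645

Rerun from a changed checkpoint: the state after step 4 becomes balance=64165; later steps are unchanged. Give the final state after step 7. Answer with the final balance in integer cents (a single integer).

state after step 4 := balance=64165
5. pay 12627 -> balance=52532
6. pay 10421 -> balance=42925
7. pay 10103 -> balance=33487

33487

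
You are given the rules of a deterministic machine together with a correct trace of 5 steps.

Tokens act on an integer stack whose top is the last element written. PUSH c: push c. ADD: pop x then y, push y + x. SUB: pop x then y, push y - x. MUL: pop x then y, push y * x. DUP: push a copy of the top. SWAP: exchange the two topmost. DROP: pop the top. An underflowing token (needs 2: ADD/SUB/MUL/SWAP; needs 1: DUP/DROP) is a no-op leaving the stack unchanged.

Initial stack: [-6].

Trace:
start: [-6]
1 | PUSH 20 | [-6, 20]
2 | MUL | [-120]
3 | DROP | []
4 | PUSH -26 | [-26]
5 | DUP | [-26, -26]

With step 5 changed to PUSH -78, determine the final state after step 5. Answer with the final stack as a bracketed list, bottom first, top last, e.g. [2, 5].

[-26, -78]

(re-executing from step 5 with the substitution; state before step 5: [-26])
5 | PUSH -78 | [-26, -78]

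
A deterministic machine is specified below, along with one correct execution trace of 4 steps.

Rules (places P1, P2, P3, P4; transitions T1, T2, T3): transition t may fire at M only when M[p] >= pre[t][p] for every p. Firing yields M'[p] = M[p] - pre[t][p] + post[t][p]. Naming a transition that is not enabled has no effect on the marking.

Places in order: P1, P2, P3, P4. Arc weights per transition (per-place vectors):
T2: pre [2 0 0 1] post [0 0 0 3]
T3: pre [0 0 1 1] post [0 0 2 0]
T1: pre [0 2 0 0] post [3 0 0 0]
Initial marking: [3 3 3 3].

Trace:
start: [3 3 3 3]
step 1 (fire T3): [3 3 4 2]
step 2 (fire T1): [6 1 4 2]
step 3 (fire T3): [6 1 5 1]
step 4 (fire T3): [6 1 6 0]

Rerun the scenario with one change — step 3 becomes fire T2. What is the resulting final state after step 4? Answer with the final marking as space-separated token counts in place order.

4 1 5 3

(re-executing from step 3 with the substitution; state before step 3: [6 1 4 2])
step 3 (fire T2): [4 1 4 4]
step 4 (fire T3): [4 1 5 3]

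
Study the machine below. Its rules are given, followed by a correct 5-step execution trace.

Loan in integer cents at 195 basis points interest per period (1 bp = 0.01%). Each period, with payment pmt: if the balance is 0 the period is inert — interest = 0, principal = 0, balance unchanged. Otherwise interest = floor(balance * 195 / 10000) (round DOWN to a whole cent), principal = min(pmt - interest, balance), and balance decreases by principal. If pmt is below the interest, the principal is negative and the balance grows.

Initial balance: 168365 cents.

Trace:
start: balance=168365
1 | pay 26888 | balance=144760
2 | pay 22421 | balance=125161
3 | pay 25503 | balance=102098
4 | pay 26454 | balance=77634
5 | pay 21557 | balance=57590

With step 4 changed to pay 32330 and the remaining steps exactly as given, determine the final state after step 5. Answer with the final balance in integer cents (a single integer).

51600

(re-executing from step 4 with the substitution; state before step 4: balance=102098)
4 | pay 32330 | balance=71758
5 | pay 21557 | balance=51600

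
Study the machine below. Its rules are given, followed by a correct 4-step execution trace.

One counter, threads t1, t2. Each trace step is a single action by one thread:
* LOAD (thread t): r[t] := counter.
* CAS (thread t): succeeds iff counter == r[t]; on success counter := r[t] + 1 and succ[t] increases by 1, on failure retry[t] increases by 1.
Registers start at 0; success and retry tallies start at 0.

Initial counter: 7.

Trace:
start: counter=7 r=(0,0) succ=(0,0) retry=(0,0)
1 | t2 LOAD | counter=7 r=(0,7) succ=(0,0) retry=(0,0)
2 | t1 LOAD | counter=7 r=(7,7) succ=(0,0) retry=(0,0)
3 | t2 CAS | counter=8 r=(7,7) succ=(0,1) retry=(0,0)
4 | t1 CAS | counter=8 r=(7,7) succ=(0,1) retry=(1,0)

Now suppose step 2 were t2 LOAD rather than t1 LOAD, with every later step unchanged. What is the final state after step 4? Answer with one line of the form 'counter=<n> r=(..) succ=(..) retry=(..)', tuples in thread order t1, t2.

counter=8 r=(0,7) succ=(0,1) retry=(1,0)

(re-executing from step 2 with the substitution; state before step 2: counter=7 r=(0,7) succ=(0,0) retry=(0,0))
2 | t2 LOAD | counter=7 r=(0,7) succ=(0,0) retry=(0,0)
3 | t2 CAS | counter=8 r=(0,7) succ=(0,1) retry=(0,0)
4 | t1 CAS | counter=8 r=(0,7) succ=(0,1) retry=(1,0)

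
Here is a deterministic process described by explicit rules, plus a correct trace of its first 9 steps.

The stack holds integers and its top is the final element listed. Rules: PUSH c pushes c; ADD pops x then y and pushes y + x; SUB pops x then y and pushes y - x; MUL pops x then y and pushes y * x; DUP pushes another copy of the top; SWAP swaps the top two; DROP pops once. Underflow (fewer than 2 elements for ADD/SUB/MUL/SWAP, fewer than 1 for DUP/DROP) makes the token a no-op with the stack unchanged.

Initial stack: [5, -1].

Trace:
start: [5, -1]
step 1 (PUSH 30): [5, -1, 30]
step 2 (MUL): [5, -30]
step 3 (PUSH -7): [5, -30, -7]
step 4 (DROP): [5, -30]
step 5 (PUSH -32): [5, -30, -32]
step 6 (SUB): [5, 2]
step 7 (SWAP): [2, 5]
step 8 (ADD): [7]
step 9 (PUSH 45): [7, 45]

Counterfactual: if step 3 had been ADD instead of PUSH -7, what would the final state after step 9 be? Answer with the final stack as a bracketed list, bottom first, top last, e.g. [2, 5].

(re-executing from step 3 with the substitution; state before step 3: [5, -30])
step 3 (ADD): [-25]
step 4 (DROP): []
step 5 (PUSH -32): [-32]
step 6 (SUB): [-32]
step 7 (SWAP): [-32]
step 8 (ADD): [-32]
step 9 (PUSH 45): [-32, 45]

[-32, 45]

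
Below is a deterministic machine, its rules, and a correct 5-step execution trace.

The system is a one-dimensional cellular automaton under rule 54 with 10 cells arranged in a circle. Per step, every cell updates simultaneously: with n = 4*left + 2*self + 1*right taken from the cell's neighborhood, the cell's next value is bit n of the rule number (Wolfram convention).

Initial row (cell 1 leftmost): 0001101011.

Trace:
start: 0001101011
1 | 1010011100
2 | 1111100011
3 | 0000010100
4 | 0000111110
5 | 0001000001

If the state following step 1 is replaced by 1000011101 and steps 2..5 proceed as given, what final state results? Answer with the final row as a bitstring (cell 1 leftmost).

state after step 1 := 1000011101
2 | 0100100010
3 | 1111110111
4 | 0000001000
5 | 0000011100

0000011100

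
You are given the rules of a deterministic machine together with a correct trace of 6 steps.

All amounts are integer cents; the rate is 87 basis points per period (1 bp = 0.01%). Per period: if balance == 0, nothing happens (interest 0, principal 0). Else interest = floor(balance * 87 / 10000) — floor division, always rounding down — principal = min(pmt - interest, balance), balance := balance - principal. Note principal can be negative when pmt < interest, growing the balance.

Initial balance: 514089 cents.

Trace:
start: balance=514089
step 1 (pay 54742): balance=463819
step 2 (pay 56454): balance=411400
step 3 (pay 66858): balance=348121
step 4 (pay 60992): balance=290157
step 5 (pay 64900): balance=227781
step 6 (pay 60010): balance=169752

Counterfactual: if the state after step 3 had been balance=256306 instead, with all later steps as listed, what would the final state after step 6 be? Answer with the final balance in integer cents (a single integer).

state after step 3 := balance=256306
step 4 (pay 60992): balance=197543
step 5 (pay 64900): balance=134361
step 6 (pay 60010): balance=75519

75519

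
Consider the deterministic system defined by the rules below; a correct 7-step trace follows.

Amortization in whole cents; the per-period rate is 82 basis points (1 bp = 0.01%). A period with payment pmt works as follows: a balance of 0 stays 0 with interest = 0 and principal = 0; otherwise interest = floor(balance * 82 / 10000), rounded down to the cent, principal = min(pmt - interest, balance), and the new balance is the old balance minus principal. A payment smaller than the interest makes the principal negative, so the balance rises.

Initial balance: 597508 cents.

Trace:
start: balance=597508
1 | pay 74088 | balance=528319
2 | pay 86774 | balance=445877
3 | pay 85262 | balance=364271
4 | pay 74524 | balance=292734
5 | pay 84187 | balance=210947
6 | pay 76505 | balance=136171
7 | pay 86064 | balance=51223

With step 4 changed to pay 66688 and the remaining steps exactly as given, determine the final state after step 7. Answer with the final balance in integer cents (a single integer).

59253

(re-executing from step 4 with the substitution; state before step 4: balance=364271)
4 | pay 66688 | balance=300570
5 | pay 84187 | balance=218847
6 | pay 76505 | balance=144136
7 | pay 86064 | balance=59253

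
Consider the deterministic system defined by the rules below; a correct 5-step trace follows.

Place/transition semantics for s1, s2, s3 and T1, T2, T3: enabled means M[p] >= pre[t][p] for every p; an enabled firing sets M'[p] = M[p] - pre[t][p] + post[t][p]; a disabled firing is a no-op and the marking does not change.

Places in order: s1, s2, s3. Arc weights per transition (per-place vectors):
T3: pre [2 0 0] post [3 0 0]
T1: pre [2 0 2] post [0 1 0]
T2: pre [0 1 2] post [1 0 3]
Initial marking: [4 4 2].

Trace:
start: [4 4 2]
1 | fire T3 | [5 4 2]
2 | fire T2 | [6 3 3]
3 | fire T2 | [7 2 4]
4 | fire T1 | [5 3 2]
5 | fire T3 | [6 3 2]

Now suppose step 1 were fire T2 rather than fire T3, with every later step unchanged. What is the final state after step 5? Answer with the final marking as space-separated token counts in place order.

(re-executing from step 1 with the substitution; state before step 1: [4 4 2])
1 | fire T2 | [5 3 3]
2 | fire T2 | [6 2 4]
3 | fire T2 | [7 1 5]
4 | fire T1 | [5 2 3]
5 | fire T3 | [6 2 3]

6 2 3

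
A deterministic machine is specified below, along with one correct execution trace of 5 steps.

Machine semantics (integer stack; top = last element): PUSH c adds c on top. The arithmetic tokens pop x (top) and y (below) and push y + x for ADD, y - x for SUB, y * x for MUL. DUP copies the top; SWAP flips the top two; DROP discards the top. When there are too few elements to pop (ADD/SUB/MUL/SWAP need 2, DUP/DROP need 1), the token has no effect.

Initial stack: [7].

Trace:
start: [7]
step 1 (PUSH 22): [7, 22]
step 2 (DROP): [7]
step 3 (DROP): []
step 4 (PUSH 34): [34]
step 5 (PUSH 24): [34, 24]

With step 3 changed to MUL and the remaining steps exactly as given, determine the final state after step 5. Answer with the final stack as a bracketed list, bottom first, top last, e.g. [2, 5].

[7, 34, 24]

(re-executing from step 3 with the substitution; state before step 3: [7])
step 3 (MUL): [7]
step 4 (PUSH 34): [7, 34]
step 5 (PUSH 24): [7, 34, 24]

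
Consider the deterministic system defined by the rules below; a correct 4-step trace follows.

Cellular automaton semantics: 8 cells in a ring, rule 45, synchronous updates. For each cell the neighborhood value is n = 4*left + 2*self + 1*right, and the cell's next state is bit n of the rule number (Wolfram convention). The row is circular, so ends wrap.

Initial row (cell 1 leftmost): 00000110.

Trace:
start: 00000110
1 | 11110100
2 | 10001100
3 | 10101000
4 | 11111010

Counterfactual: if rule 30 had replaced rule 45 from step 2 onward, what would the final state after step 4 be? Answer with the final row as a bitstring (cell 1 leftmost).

(re-executing steps 2..4 under rule 30; state before step 2: 11110100)
2 | 10000111
3 | 01001100
4 | 11111010

11111010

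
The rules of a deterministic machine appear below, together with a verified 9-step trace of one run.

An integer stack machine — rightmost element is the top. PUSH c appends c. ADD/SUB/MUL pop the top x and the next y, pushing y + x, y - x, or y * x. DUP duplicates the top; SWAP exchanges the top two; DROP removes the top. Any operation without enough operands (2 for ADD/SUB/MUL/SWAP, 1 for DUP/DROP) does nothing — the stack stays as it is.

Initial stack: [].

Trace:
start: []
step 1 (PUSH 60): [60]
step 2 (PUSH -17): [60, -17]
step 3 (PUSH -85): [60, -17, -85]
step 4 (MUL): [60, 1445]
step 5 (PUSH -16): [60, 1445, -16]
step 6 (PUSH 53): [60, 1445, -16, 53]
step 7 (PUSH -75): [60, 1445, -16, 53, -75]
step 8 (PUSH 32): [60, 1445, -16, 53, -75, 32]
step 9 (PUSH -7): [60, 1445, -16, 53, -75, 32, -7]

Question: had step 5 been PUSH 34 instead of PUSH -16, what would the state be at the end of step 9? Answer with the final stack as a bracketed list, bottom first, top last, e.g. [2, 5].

[60, 1445, 34, 53, -75, 32, -7]

(re-executing from step 5 with the substitution; state before step 5: [60, 1445])
step 5 (PUSH 34): [60, 1445, 34]
step 6 (PUSH 53): [60, 1445, 34, 53]
step 7 (PUSH -75): [60, 1445, 34, 53, -75]
step 8 (PUSH 32): [60, 1445, 34, 53, -75, 32]
step 9 (PUSH -7): [60, 1445, 34, 53, -75, 32, -7]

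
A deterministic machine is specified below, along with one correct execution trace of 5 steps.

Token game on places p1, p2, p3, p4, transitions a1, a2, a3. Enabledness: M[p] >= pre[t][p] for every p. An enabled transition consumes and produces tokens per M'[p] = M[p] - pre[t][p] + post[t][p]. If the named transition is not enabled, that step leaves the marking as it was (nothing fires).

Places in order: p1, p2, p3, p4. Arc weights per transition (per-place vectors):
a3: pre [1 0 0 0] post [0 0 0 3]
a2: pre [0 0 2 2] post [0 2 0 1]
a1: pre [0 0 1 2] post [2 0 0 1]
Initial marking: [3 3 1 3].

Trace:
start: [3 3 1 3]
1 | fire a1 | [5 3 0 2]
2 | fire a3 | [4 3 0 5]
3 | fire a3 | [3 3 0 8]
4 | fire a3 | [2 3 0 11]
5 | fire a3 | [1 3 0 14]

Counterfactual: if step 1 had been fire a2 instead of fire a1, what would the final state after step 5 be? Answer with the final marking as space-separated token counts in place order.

0 3 1 12

(re-executing from step 1 with the substitution; state before step 1: [3 3 1 3])
1 | fire a2 | [3 3 1 3]
2 | fire a3 | [2 3 1 6]
3 | fire a3 | [1 3 1 9]
4 | fire a3 | [0 3 1 12]
5 | fire a3 | [0 3 1 12]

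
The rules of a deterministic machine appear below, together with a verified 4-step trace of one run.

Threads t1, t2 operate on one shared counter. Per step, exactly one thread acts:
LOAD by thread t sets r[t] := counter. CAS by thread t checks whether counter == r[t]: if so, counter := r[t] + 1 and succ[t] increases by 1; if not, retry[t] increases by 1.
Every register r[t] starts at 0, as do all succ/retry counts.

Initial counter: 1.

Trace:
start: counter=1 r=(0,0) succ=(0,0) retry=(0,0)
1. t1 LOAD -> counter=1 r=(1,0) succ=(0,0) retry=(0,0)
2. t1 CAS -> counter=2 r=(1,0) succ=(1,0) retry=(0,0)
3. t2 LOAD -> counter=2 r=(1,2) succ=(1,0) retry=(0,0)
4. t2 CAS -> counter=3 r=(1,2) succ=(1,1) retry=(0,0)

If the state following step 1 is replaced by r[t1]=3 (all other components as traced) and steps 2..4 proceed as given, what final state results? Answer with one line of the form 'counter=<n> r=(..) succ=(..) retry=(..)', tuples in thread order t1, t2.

state after step 1 := counter=1 r=(3,0) succ=(0,0) retry=(0,0)
2. t1 CAS -> counter=1 r=(3,0) succ=(0,0) retry=(1,0)
3. t2 LOAD -> counter=1 r=(3,1) succ=(0,0) retry=(1,0)
4. t2 CAS -> counter=2 r=(3,1) succ=(0,1) retry=(1,0)

counter=2 r=(3,1) succ=(0,1) retry=(1,0)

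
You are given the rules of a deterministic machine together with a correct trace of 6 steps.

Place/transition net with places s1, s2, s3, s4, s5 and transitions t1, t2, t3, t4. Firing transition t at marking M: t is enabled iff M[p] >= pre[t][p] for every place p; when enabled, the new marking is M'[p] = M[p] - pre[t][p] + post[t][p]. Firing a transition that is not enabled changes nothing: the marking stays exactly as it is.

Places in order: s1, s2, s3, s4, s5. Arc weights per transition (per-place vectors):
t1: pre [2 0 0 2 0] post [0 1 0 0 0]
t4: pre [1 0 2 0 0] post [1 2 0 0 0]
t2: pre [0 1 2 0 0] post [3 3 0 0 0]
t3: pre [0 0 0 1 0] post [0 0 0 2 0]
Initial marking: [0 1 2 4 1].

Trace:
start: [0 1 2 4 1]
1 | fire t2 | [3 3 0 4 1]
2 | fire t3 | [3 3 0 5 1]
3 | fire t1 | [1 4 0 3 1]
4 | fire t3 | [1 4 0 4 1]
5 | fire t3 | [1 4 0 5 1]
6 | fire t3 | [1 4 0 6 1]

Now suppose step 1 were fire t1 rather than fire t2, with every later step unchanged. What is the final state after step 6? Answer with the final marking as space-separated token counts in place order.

0 1 2 8 1

(re-executing from step 1 with the substitution; state before step 1: [0 1 2 4 1])
1 | fire t1 | [0 1 2 4 1]
2 | fire t3 | [0 1 2 5 1]
3 | fire t1 | [0 1 2 5 1]
4 | fire t3 | [0 1 2 6 1]
5 | fire t3 | [0 1 2 7 1]
6 | fire t3 | [0 1 2 8 1]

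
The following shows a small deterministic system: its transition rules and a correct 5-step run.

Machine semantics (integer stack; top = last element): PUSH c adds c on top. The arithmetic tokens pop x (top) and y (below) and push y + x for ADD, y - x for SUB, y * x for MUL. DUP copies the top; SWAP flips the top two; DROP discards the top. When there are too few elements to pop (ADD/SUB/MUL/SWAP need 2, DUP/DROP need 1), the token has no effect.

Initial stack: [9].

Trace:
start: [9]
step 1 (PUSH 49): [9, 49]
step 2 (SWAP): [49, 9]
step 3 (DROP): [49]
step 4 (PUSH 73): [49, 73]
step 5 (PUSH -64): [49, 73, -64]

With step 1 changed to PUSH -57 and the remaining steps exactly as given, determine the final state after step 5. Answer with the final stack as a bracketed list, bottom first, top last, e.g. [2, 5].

[-57, 73, -64]

(re-executing from step 1 with the substitution; state before step 1: [9])
step 1 (PUSH -57): [9, -57]
step 2 (SWAP): [-57, 9]
step 3 (DROP): [-57]
step 4 (PUSH 73): [-57, 73]
step 5 (PUSH -64): [-57, 73, -64]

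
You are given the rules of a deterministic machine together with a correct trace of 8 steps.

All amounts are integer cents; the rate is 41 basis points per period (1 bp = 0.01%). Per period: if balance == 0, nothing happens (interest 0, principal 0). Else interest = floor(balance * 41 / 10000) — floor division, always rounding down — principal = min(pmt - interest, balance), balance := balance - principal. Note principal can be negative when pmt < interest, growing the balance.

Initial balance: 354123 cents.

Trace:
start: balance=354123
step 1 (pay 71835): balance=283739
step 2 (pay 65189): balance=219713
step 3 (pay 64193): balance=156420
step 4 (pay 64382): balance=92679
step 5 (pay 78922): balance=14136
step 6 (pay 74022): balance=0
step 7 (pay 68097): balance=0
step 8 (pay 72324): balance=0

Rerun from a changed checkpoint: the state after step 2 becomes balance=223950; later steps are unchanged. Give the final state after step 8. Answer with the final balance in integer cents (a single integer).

0

state after step 2 := balance=223950
step 3 (pay 64193): balance=160675
step 4 (pay 64382): balance=96951
step 5 (pay 78922): balance=18426
step 6 (pay 74022): balance=0
step 7 (pay 68097): balance=0
step 8 (pay 72324): balance=0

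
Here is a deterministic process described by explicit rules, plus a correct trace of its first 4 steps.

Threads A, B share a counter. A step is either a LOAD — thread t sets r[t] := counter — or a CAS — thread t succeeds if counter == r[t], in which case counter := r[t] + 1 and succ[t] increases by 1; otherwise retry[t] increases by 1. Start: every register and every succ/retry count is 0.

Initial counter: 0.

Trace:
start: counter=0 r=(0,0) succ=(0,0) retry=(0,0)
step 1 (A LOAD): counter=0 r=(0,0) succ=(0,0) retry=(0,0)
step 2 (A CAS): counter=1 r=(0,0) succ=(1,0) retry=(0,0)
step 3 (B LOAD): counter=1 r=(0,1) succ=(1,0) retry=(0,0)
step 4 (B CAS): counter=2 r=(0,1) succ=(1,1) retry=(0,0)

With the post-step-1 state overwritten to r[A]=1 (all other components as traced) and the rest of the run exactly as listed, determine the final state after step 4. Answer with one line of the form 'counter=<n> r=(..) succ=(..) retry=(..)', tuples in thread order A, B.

counter=1 r=(1,0) succ=(0,1) retry=(1,0)

state after step 1 := counter=0 r=(1,0) succ=(0,0) retry=(0,0)
step 2 (A CAS): counter=0 r=(1,0) succ=(0,0) retry=(1,0)
step 3 (B LOAD): counter=0 r=(1,0) succ=(0,0) retry=(1,0)
step 4 (B CAS): counter=1 r=(1,0) succ=(0,1) retry=(1,0)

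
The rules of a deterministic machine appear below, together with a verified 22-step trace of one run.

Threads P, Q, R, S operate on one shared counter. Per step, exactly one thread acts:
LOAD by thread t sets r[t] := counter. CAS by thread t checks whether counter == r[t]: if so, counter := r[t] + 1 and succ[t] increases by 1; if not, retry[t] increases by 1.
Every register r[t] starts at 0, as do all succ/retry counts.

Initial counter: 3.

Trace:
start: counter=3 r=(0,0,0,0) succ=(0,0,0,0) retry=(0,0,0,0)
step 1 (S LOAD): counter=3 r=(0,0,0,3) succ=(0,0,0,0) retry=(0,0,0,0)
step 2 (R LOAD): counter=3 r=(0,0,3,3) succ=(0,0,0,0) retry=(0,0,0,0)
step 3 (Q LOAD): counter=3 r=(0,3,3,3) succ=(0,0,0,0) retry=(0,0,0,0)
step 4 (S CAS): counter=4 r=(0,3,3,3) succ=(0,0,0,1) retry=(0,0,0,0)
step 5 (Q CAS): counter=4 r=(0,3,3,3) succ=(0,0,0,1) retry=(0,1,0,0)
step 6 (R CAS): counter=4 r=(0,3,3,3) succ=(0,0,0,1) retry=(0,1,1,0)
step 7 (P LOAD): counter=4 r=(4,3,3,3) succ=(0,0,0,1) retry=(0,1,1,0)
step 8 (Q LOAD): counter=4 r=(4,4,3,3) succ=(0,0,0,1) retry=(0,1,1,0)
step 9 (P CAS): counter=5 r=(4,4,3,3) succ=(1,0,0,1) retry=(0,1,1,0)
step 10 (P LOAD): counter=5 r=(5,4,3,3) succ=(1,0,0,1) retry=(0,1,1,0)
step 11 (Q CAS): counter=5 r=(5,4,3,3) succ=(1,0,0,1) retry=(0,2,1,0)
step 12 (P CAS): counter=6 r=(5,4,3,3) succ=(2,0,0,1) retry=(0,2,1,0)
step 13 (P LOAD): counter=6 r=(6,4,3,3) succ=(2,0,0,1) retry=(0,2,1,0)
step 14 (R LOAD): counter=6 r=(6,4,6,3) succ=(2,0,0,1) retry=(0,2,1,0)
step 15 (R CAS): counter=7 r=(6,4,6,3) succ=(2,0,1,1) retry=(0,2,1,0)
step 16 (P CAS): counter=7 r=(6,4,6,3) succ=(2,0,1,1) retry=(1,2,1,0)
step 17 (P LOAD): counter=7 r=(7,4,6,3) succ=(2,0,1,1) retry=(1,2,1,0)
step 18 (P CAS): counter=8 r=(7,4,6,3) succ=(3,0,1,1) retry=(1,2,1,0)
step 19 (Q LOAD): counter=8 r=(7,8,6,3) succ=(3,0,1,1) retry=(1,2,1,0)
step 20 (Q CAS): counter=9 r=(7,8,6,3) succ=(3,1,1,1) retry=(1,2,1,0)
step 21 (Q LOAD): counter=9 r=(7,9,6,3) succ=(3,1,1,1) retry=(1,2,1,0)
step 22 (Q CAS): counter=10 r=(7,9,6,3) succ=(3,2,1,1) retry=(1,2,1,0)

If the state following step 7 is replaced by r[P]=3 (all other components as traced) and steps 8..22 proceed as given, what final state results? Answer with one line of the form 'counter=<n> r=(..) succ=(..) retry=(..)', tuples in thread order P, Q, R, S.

state after step 7 := counter=4 r=(3,3,3,3) succ=(0,0,0,1) retry=(0,1,1,0)
step 8 (Q LOAD): counter=4 r=(3,4,3,3) succ=(0,0,0,1) retry=(0,1,1,0)
step 9 (P CAS): counter=4 r=(3,4,3,3) succ=(0,0,0,1) retry=(1,1,1,0)
step 10 (P LOAD): counter=4 r=(4,4,3,3) succ=(0,0,0,1) retry=(1,1,1,0)
step 11 (Q CAS): counter=5 r=(4,4,3,3) succ=(0,1,0,1) retry=(1,1,1,0)
step 12 (P CAS): counter=5 r=(4,4,3,3) succ=(0,1,0,1) retry=(2,1,1,0)
step 13 (P LOAD): counter=5 r=(5,4,3,3) succ=(0,1,0,1) retry=(2,1,1,0)
step 14 (R LOAD): counter=5 r=(5,4,5,3) succ=(0,1,0,1) retry=(2,1,1,0)
step 15 (R CAS): counter=6 r=(5,4,5,3) succ=(0,1,1,1) retry=(2,1,1,0)
step 16 (P CAS): counter=6 r=(5,4,5,3) succ=(0,1,1,1) retry=(3,1,1,0)
step 17 (P LOAD): counter=6 r=(6,4,5,3) succ=(0,1,1,1) retry=(3,1,1,0)
step 18 (P CAS): counter=7 r=(6,4,5,3) succ=(1,1,1,1) retry=(3,1,1,0)
step 19 (Q LOAD): counter=7 r=(6,7,5,3) succ=(1,1,1,1) retry=(3,1,1,0)
step 20 (Q CAS): counter=8 r=(6,7,5,3) succ=(1,2,1,1) retry=(3,1,1,0)
step 21 (Q LOAD): counter=8 r=(6,8,5,3) succ=(1,2,1,1) retry=(3,1,1,0)
step 22 (Q CAS): counter=9 r=(6,8,5,3) succ=(1,3,1,1) retry=(3,1,1,0)

counter=9 r=(6,8,5,3) succ=(1,3,1,1) retry=(3,1,1,0)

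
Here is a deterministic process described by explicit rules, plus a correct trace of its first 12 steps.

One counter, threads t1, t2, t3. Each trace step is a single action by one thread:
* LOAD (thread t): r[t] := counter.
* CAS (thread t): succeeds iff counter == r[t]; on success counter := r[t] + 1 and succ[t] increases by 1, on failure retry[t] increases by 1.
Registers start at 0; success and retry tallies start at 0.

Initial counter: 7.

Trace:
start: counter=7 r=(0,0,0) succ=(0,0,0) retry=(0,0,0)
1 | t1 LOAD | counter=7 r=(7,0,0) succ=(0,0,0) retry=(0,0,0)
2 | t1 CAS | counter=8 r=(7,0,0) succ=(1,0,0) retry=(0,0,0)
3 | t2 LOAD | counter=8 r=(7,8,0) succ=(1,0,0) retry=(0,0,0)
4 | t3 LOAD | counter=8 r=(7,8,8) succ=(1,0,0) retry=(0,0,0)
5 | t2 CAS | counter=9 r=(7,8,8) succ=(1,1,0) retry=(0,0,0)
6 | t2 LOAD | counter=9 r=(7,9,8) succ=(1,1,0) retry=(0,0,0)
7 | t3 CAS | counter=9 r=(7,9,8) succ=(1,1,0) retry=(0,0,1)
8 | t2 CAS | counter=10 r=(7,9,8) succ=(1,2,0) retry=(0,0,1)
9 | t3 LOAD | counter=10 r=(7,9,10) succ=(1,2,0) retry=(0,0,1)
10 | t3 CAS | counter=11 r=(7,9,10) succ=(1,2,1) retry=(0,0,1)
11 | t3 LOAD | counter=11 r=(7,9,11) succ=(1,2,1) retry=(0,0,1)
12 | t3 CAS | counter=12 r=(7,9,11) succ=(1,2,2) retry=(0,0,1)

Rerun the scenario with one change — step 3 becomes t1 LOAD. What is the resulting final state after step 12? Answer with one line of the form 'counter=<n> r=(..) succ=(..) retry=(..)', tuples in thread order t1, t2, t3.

counter=11 r=(8,8,10) succ=(1,0,3) retry=(0,2,0)

(re-executing from step 3 with the substitution; state before step 3: counter=8 r=(7,0,0) succ=(1,0,0) retry=(0,0,0))
3 | t1 LOAD | counter=8 r=(8,0,0) succ=(1,0,0) retry=(0,0,0)
4 | t3 LOAD | counter=8 r=(8,0,8) succ=(1,0,0) retry=(0,0,0)
5 | t2 CAS | counter=8 r=(8,0,8) succ=(1,0,0) retry=(0,1,0)
6 | t2 LOAD | counter=8 r=(8,8,8) succ=(1,0,0) retry=(0,1,0)
7 | t3 CAS | counter=9 r=(8,8,8) succ=(1,0,1) retry=(0,1,0)
8 | t2 CAS | counter=9 r=(8,8,8) succ=(1,0,1) retry=(0,2,0)
9 | t3 LOAD | counter=9 r=(8,8,9) succ=(1,0,1) retry=(0,2,0)
10 | t3 CAS | counter=10 r=(8,8,9) succ=(1,0,2) retry=(0,2,0)
11 | t3 LOAD | counter=10 r=(8,8,10) succ=(1,0,2) retry=(0,2,0)
12 | t3 CAS | counter=11 r=(8,8,10) succ=(1,0,3) retry=(0,2,0)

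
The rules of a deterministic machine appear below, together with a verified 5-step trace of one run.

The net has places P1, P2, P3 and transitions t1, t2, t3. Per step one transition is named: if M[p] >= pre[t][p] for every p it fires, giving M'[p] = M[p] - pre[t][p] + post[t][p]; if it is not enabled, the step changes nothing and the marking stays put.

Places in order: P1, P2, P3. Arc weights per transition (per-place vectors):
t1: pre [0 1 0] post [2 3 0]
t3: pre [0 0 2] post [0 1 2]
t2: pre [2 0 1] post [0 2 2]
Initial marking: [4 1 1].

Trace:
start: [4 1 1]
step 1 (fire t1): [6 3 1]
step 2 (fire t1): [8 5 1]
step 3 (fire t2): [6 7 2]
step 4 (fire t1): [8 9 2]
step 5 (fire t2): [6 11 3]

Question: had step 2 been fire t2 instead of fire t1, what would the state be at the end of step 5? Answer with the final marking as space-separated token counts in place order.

2 11 4

(re-executing from step 2 with the substitution; state before step 2: [6 3 1])
step 2 (fire t2): [4 5 2]
step 3 (fire t2): [2 7 3]
step 4 (fire t1): [4 9 3]
step 5 (fire t2): [2 11 4]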